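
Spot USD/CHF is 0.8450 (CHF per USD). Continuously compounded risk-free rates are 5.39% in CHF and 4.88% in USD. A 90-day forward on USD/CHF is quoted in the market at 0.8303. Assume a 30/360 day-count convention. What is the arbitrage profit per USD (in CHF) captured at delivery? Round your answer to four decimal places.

0.0158 per USD (in CHF)

Fair forward: F* = S·e^(carry·T), with carry = (r_CHF − r_USD) = 0.0539 − 0.0488 = 0.0051
F* = 0.8450 · e^(0.0051 × 90/360) = 0.8450 · e^0.001275 = 0.8450 × 1.001276 = 0.8461
Market 0.8303 < fair 0.8461: forward underpriced → reverse cash-and-carry (short spot, go long the forward).
At maturity, profit = |F_mkt − F*| = |0.8303 − 0.8461| = 0.0158 per USD (in CHF)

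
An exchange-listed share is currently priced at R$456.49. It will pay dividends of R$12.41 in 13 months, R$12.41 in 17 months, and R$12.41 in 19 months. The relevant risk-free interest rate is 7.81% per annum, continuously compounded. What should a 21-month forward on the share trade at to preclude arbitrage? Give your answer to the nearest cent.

R$484.96

PV(dividends) I = 12.41·e^(−0.0781·13/12) + 12.41·e^(−0.0781·17/12) + 12.41·e^(−0.0781·19/12)
I = 11.4032 + 11.1102 + 10.9665 = 33.4799
F = (S − I)·e^(rT) = (456.49 − 33.4799) · e^(0.0781·21/12)
= 423.0101 · e^0.136675 = 423.0101 × 1.146455 = R$484.96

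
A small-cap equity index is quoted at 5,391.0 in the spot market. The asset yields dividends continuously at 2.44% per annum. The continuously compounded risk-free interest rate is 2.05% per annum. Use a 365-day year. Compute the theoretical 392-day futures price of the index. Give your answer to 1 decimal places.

5,368.5

F = S·e^((r − q)T) = 5391.0 · e^((0.0205 − 0.0244) × 392/365)
= 5391.0 · e^-0.004188 = 5391.0 × 0.995821
F = 5,368.5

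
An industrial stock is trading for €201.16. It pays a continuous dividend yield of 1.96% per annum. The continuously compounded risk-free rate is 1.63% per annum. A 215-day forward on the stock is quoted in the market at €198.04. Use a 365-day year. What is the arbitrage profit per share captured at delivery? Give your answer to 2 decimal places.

€2.73 per share

Fair forward: F* = S·e^(carry·T), with carry = (r − q) = 0.0163 − 0.0196 = -0.0033
F* = 201.16 · e^(-0.0033 × 215/365) = 201.16 · e^-0.001944 = 201.16 × 0.998058 = €200.7693
Market €198.04 < fair €200.7693: forward underpriced → reverse cash-and-carry (short spot, go long the forward).
At maturity, profit = |F_mkt − F*| = |198.04 − 200.7693| = €2.73 per share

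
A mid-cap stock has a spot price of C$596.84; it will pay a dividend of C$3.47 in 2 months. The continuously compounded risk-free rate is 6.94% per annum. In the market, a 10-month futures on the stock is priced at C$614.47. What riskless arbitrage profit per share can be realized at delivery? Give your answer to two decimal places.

C$14.27 per share

PV(dividends) I = 3.47·e^(−0.0694·2/12) = 3.4301
Fair futures F* = (S − I)·e^(rT) = (596.84 − 3.4301)·e^0.057833 = 593.4099 × 1.059538 = 628.7403
Market C$614.47 < fair 628.7403: forward underpriced → reverse cash-and-carry (short the stock, invest proceeds at r, pay the dividends, go long the forward).
Profit at T = |F_mkt − F*| = |614.47 − 628.7403| = C$14.27 per share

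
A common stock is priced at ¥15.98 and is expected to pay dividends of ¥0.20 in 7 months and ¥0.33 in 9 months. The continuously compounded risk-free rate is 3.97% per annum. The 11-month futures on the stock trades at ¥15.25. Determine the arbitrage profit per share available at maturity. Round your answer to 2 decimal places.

PV(dividends) I = 0.20·e^(−0.0397·7/12) + 0.33·e^(−0.0397·9/12) = 0.5157
Fair futures F* = (S − I)·e^(rT) = (15.98 − 0.5157)·e^0.036392 = 15.4643 × 1.037062 = 16.0374
Market ¥15.25 < fair 16.0374: forward underpriced → reverse cash-and-carry (short the stock, invest proceeds at r, pay the dividends, go long the forward).
Profit at T = |F_mkt − F*| = |15.25 − 16.0374| = ¥0.79 per share

¥0.79 per share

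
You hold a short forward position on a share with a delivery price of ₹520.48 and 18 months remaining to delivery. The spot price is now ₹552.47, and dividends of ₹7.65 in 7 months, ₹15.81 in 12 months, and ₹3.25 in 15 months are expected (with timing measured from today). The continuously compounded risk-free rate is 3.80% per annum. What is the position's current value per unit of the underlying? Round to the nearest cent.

-₹35.03

PV(remaining dividends) I = 7.65·e^(−0.0380·7/12) + 15.81·e^(−0.0380·12/12) + 3.25·e^(−0.0380·15/12) = 25.8020
Current forward F = (S − I)·e^(rT) = (552.47 − 25.8020)·e^(0.0380·18/12) = 526.6680 × 1.058656 = 557.5602
Value (long) = (F − K)·e^(−rT) = (557.5602 − 520.48) × 0.944594 = 35.0257
Short position value = −(long value) = -₹35.03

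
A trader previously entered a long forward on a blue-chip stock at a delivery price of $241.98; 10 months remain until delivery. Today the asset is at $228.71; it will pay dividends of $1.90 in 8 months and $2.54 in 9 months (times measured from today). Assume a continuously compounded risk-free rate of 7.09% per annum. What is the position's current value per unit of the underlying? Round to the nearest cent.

PV(remaining dividends) I = 1.90·e^(−0.0709·8/12) + 2.54·e^(−0.0709·9/12) = 4.2207
Current forward F = (S − I)·e^(rT) = (228.71 − 4.2207)·e^(0.0709·10/12) = 224.4893 × 1.060864 = 238.1526
Value (long) = (F − K)·e^(−rT) = (238.1526 − 241.98) × 0.942628 = -3.6078
Value = -$3.61

-$3.61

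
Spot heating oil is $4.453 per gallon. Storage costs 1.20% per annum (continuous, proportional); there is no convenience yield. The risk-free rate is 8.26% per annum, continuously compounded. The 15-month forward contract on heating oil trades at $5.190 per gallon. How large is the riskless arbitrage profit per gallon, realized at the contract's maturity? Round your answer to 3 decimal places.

$0.178 per gallon

Fair forward: F* = S·e^(carry·T), with carry = (r + u) = 0.0826 + 0.0120 = 0.0946
F* = 4.453 · e^(0.0946 × 15/12) = 4.453 · e^0.118250 = 4.453 × 1.125525 = $5.0120
Market $5.190 > fair $5.0120: forward overpriced → cash-and-carry (buy spot, short the forward).
At maturity, profit = |F_mkt − F*| = |5.190 − 5.0120| = $0.178 per gallon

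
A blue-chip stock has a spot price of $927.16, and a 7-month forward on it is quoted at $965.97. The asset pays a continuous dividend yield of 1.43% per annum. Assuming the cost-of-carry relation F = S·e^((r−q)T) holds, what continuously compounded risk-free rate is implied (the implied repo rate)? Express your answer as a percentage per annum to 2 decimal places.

From F = S·e^((r−q)T): (r − q) = ln(F/S)/T
ln(965.97/927.16) = ln(1.041859) = 0.041007
(r − q) = 0.041007 / (7/12) = 0.070298
r = ln(F/S)/T + q = 0.070298 + 0.0143 = 0.084598
r = 8.46%

8.46%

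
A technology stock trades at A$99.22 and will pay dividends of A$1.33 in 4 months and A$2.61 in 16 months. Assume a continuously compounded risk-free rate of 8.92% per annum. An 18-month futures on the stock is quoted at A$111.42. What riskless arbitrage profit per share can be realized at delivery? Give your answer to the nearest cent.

PV(dividends) I = 1.33·e^(−0.0892·4/12) + 2.61·e^(−0.0892·16/12) = 3.6084
Fair futures F* = (S − I)·e^(rT) = (99.22 − 3.6084)·e^0.133800 = 95.6116 × 1.143164 = 109.2997
Market A$111.42 > fair 109.2997: forward overpriced → cash-and-carry (borrow at r, buy the stock and collect the dividends, short the forward).
Profit at T = |F_mkt − F*| = |111.42 − 109.2997| = A$2.12 per share

A$2.12 per share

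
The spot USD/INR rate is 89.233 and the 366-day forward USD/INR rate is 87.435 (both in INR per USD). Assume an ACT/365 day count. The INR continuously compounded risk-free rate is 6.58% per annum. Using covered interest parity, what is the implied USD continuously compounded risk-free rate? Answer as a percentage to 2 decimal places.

F = S·e^((r_INR − r_USD)T) ⇒ r_USD = r_INR − ln(F/S)/T
ln(87.435/89.233) = -0.020355; /(366/365) = -0.020299
r_USD = 0.0658 + 0.020299 = 0.086099
r_USD = 8.61%

8.61%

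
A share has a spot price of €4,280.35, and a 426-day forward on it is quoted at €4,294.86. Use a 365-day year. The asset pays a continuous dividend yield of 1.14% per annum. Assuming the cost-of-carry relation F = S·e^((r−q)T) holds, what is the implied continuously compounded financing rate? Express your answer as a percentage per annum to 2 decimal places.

1.43%

From F = S·e^((r−q)T): (r − q) = ln(F/S)/T
ln(4294.86/4280.35) = ln(1.003390) = 0.003384
(r − q) = 0.003384 / (426/365) = 0.002899
r = ln(F/S)/T + q = 0.002899 + 0.0114 = 0.014299
r = 1.43%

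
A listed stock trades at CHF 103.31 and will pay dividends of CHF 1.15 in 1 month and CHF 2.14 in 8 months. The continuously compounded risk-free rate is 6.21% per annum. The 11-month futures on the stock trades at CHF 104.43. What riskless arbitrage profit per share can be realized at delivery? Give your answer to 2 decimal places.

PV(dividends) I = 1.15·e^(−0.0621·1/12) + 2.14·e^(−0.0621·8/12) = 3.1973
Fair futures F* = (S − I)·e^(rT) = (103.31 − 3.1973)·e^0.056925 = 100.1127 × 1.058576 = 105.9769
Market CHF 104.43 < fair 105.9769: forward underpriced → reverse cash-and-carry (short the stock, invest proceeds at r, pay the dividends, go long the forward).
Profit at T = |F_mkt − F*| = |104.43 − 105.9769| = CHF 1.55 per share

CHF 1.55 per share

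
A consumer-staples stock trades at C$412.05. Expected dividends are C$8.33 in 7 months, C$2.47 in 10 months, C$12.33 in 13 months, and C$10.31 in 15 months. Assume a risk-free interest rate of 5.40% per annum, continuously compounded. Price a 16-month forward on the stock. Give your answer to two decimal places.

PV(dividends) I = 8.33·e^(−0.0540·7/12) + 2.47·e^(−0.0540·10/12) + 12.33·e^(−0.0540·13/12) + 10.31·e^(−0.0540·15/12)
I = 8.0717 + 2.3613 + 11.6294 + 9.6370 = 31.6994
F = (S − I)·e^(rT) = (412.05 − 31.6994) · e^(0.0540·16/12)
= 380.3506 · e^0.072000 = 380.3506 × 1.074655 = C$408.75

C$408.75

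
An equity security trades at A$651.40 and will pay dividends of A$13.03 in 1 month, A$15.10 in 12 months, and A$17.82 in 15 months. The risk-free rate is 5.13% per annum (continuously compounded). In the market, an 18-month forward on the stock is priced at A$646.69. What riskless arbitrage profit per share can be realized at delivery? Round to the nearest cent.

PV(dividends) I = 13.03·e^(−0.0513·1/12) + 15.10·e^(−0.0513·12/12) + 17.82·e^(−0.0513·15/12) = 44.0325
Fair forward F* = (S − I)·e^(rT) = (651.40 − 44.0325)·e^0.076950 = 607.3675 × 1.079988 = 655.9496
Market A$646.69 < fair 655.9496: forward underpriced → reverse cash-and-carry (short the stock, invest proceeds at r, pay the dividends, go long the forward).
Profit at T = |F_mkt − F*| = |646.69 − 655.9496| = A$9.26 per share

A$9.26 per share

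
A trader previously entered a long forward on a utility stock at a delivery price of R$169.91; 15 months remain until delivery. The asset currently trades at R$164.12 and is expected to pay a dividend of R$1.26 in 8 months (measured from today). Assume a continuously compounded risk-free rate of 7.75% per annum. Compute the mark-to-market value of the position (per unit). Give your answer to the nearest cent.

PV(remaining dividends) I = 1.26·e^(−0.0775·8/12) = 1.1966
Current forward F = (S − I)·e^(rT) = (164.12 − 1.1966)·e^(0.0775·15/12) = 162.9234 × 1.101723 = 179.4965
Value (long) = (F − K)·e^(−rT) = (179.4965 − 169.91) × 0.907669 = 8.7014
Value = R$8.70

R$8.70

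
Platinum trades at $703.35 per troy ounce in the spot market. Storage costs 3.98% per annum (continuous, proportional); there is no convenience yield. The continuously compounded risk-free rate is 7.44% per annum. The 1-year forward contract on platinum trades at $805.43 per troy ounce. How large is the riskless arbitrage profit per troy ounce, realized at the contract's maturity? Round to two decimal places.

$16.99 per troy ounce

Fair forward: F* = S·e^(carry·T), with carry = (r + u) = 0.0744 + 0.0398 = 0.1142
F* = 703.35 · e^(0.1142 × 1) = 703.35 · e^0.114200 = 703.35 × 1.120976 = $788.4385
Market $805.43 > fair $788.4385: forward overpriced → cash-and-carry (buy spot, short the forward).
At maturity, profit = |F_mkt − F*| = |805.43 − 788.4385| = $16.99 per troy ounce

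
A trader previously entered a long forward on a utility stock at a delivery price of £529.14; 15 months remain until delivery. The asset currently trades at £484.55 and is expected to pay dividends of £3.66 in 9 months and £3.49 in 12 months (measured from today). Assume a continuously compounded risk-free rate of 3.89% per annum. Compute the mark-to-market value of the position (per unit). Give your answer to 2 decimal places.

PV(remaining dividends) I = 3.66·e^(−0.0389·9/12) + 3.49·e^(−0.0389·12/12) = 6.9116
Current forward F = (S − I)·e^(rT) = (484.55 − 6.9116)·e^(0.0389·15/12) = 477.6384 × 1.049827 = 501.4377
Value (long) = (F − K)·e^(−rT) = (501.4377 − 529.14) × 0.952538 = -26.3875
Value = -£26.39

-£26.39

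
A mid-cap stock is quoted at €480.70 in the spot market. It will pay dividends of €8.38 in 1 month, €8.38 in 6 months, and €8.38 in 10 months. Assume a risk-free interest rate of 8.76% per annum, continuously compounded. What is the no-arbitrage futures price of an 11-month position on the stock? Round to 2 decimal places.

PV(dividends) I = 8.38·e^(−0.0876·1/12) + 8.38·e^(−0.0876·6/12) + 8.38·e^(−0.0876·10/12)
I = 8.3190 + 8.0209 + 7.7901 = 24.1300
F = (S − I)·e^(rT) = (480.70 − 24.1300) · e^(0.0876·11/12)
= 456.5700 · e^0.080300 = 456.5700 × 1.083612 = €494.74

€494.74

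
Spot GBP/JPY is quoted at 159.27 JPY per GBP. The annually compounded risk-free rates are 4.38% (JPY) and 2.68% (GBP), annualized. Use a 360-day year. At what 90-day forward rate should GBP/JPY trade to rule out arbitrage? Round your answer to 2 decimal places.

By covered interest parity, F = S · (1+r_JPY)^T / (1+r_GBP)^T
= 159.27 × 1.010775 / 1.006634 = 159.27 × 1.004114
F = 159.93 JPY per GBP

159.93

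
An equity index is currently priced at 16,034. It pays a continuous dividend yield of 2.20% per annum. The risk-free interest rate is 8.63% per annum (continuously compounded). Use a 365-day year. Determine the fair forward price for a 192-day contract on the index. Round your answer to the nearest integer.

F = S·e^((r − q)T) = 16034 · e^((0.0863 − 0.0220) × 192/365)
= 16034 · e^0.033824 = 16034 × 1.034403
F = 16,586

16,586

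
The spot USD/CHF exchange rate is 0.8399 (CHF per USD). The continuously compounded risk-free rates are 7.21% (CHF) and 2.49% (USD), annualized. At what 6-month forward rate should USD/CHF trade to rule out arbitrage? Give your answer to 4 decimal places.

F = S·e^((r_CHF − r_USD)T) = 0.8399 · e^((0.0721 − 0.0249) × 6/12)
= 0.8399 · e^0.023600 = 0.8399 × 1.023881
F = 0.8600 CHF per USD

0.8600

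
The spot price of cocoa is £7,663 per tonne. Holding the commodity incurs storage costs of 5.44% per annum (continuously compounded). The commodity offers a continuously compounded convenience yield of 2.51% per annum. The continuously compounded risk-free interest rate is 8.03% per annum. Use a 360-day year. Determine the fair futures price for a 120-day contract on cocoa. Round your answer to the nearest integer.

£7,948 per tonne

Net carry = r + u − y = 0.0803 + 0.0544 − 0.0251 = 0.1096
F = S·e^((r+u−y)T) = 7663 · e^(0.1096 × 120/360) = 7663 · e^0.036533
= 7663 × 1.037209 = £7,948 per tonne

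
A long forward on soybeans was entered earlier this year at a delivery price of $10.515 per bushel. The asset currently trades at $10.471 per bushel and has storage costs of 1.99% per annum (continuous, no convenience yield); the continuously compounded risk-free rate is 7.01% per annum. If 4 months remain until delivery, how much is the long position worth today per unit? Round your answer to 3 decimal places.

$0.269 per bushel

Current fair forward for the remaining 4 months: F = S·e^((r + u)·T), (r + u) = 0.0701 + 0.0199 = 0.0900
F = 10.471 · e^(0.0900 × 4/12) = 10.471 × 1.030455 = 10.7899
Value of long forward = (F − K)·e^(−rT) = (10.7899 − 10.515) · e^(−0.0701·4/12)
= 0.2749 × 0.976904 = 0.269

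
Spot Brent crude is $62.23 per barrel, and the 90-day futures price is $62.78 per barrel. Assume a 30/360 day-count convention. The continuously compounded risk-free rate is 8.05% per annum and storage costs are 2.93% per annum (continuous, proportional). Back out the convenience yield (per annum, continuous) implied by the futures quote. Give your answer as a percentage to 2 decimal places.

7.46%

F = S·e^((r+u−y)T) ⇒ (r+u−y) = ln(F/S)/T
ln(62.78/62.23) = 0.008799; /T ⇒ 0.035196
y = r + u − ln(F/S)/T = 0.0805 + 0.0293 − 0.035196 = 0.074604
y = 7.46%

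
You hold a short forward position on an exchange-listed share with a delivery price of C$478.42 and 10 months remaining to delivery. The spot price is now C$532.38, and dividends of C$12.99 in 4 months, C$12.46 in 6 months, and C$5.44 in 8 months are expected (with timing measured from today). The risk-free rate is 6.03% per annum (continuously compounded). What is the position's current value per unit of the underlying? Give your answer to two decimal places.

PV(remaining dividends) I = 12.99·e^(−0.0603·4/12) + 12.46·e^(−0.0603·6/12) + 5.44·e^(−0.0603·8/12) = 30.0471
Current forward F = (S − I)·e^(rT) = (532.38 − 30.0471)·e^(0.0603·10/12) = 502.3329 × 1.051534 = 528.2201
Value (long) = (F − K)·e^(−rT) = (528.2201 − 478.42) × 0.950992 = 47.3595
Short position value = −(long value) = -C$47.36

-C$47.36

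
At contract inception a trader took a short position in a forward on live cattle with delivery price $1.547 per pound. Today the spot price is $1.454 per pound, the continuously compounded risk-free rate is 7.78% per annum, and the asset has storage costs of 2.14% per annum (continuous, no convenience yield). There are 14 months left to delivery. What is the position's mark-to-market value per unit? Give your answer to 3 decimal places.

-$0.078 per pound

Current fair forward for the remaining 14 months: F = S·e^((r + u)·T), (r + u) = 0.0778 + 0.0214 = 0.0992
F = 1.454 · e^(0.0992 × 14/12) = 1.454 × 1.122696 = 1.6324
Value of long forward = (F − K)·e^(−rT) = (1.6324 − 1.547) · e^(−0.0778·14/12)
= 0.0854 × 0.913231 = 0.078
Short position value = −(long value) = -$0.078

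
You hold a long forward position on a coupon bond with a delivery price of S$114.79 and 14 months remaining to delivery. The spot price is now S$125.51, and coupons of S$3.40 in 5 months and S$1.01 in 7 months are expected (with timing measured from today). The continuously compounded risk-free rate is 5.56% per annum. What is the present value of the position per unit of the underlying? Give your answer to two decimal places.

PV(remaining coupons) I = 3.40·e^(−0.0556·5/12) + 1.01·e^(−0.0556·7/12) = 4.2999
Current forward F = (S − I)·e^(rT) = (125.51 − 4.2999)·e^(0.0556·14/12) = 121.2101 × 1.067017 = 129.3332
Value (long) = (F − K)·e^(−rT) = (129.3332 − 114.79) × 0.937192 = 13.6298
Value = S$13.63

S$13.63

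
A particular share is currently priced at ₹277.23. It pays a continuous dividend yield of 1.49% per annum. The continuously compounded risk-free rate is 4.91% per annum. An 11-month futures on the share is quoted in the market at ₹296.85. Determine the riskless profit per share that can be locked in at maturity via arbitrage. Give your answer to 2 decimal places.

₹10.79 per share

Fair futures: F* = S·e^(carry·T), with carry = (r − q) = 0.0491 − 0.0149 = 0.0342
F* = 277.23 · e^(0.0342 × 11/12) = 277.23 · e^0.031350 = 277.23 × 1.031847 = ₹286.0589
Market ₹296.85 > fair ₹286.0589: forward overpriced → cash-and-carry (buy spot, short the forward).
At maturity, profit = |F_mkt − F*| = |296.85 − 286.0589| = ₹10.79 per share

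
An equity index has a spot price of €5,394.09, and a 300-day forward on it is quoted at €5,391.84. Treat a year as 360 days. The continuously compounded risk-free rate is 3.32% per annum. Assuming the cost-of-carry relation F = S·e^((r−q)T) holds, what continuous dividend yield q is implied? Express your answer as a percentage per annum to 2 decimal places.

3.37%

From F = S·e^((r−q)T): (r − q) = ln(F/S)/T
ln(5391.84/5394.09) = ln(0.999583) = -0.000417
(r − q) = -0.000417 / (300/360) = -0.000500
q = r − ln(F/S)/T = 0.0332 + 0.000500 = 0.033700
q = 3.37%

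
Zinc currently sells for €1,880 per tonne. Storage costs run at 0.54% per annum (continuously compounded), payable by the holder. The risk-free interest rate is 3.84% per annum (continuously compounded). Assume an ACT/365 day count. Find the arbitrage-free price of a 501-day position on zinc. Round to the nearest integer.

€1,996 per tonne

Net carry = r + u − y = 0.0384 + 0.0054 − 0.0000 = 0.0438
F = S·e^((r+u−y)T) = 1880 · e^(0.0438 × 501/365) = 1880 · e^0.060120
= 1880 × 1.061964 = €1,996 per tonne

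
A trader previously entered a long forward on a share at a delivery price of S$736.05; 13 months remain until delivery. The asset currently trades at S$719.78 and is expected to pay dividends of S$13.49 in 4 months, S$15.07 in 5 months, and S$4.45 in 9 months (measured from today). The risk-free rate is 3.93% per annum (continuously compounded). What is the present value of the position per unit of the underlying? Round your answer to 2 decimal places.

-S$18.05

PV(remaining dividends) I = 13.49·e^(−0.0393·4/12) + 15.07·e^(−0.0393·5/12) + 4.45·e^(−0.0393·9/12) = 32.4604
Current forward F = (S − I)·e^(rT) = (719.78 − 32.4604)·e^(0.0393·13/12) = 687.3196 × 1.043494 = 717.2139
Value (long) = (F − K)·e^(−rT) = (717.2139 − 736.05) × 0.958319 = -18.0510
Value = -S$18.05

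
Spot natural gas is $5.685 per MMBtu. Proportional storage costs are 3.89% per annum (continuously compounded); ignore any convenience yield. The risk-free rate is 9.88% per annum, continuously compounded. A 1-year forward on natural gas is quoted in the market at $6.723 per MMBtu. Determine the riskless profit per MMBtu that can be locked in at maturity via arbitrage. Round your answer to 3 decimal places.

Fair forward: F* = S·e^(carry·T), with carry = (r + u) = 0.0988 + 0.0389 = 0.1377
F* = 5.685 · e^(0.1377 × 1) = 5.685 · e^0.137700 = 5.685 × 1.147631 = $6.5243
Market $6.723 > fair $6.5243: forward overpriced → cash-and-carry (buy spot, short the forward).
At maturity, profit = |F_mkt − F*| = |6.723 − 6.5243| = $0.199 per MMBtu

$0.199 per MMBtu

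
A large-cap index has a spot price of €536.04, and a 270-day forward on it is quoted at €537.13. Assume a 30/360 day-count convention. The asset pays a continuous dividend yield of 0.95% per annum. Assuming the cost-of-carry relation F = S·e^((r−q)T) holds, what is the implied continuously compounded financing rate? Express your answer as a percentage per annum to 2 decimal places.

1.22%

From F = S·e^((r−q)T): (r − q) = ln(F/S)/T
ln(537.13/536.04) = ln(1.002033) = 0.002031
(r − q) = 0.002031 / (270/360) = 0.002708
r = ln(F/S)/T + q = 0.002708 + 0.0095 = 0.012208
r = 1.22%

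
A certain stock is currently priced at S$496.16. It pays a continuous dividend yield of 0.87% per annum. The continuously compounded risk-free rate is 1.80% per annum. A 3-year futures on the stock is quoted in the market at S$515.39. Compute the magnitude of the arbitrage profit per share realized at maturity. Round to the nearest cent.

Fair futures: F* = S·e^(carry·T), with carry = (r − q) = 0.0180 − 0.0087 = 0.0093
F* = 496.16 · e^(0.0093 × 3) = 496.16 · e^0.027900 = 496.16 × 1.028293 = S$510.1979
Market S$515.39 > fair S$510.1979: forward overpriced → cash-and-carry (buy spot, short the forward).
At maturity, profit = |F_mkt − F*| = |515.39 − 510.1979| = S$5.19 per share

S$5.19 per share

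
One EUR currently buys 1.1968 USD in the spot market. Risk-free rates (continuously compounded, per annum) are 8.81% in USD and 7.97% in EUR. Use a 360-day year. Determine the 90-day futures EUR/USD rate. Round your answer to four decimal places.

1.1993

F = S·e^((r_USD − r_EUR)T) = 1.1968 · e^((0.0881 − 0.0797) × 90/360)
= 1.1968 · e^0.002100 = 1.1968 × 1.002102
F = 1.1993 USD per EUR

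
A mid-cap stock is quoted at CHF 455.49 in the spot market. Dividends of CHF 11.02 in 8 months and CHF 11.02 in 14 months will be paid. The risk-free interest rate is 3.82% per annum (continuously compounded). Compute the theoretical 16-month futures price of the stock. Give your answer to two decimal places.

PV(dividends) I = 11.02·e^(−0.0382·8/12) + 11.02·e^(−0.0382·14/12)
I = 10.7429 + 10.5397 = 21.2826
F = (S − I)·e^(rT) = (455.49 − 21.2826) · e^(0.0382·16/12)
= 434.2074 · e^0.050933 = 434.2074 × 1.052252 = CHF 456.90

CHF 456.90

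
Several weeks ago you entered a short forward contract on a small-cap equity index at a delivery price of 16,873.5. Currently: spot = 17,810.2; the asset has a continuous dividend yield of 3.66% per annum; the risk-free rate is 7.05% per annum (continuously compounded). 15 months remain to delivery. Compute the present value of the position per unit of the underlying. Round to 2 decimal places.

Current fair forward for the remaining 15 months: F = S·e^((r − q)·T), (r − q) = 0.0705 − 0.0366 = 0.0339
F = 17810.2 · e^(0.0339 × 15/12) = 17810.2 × 1.04328564 = 18581.1259
Value of long forward = (F − K)·e^(−rT) = (18581.1259 − 16873.5) · e^(−0.0705·15/12)
= 1707.6259 × 0.91564641 = 1563.58
Short position value = −(long value) = -1563.58

-1563.58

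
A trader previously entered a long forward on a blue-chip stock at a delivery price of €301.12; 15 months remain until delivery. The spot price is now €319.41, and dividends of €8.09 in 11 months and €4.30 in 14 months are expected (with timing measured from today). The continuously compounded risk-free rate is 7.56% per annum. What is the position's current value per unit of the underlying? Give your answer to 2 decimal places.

€33.96

PV(remaining dividends) I = 8.09·e^(−0.0756·11/12) + 4.30·e^(−0.0756·14/12) = 11.4853
Current forward F = (S − I)·e^(rT) = (319.41 − 11.4853)·e^(0.0756·15/12) = 307.9247 × 1.099109 = 338.4428
Value (long) = (F − K)·e^(−rT) = (338.4428 − 301.12) × 0.909828 = 33.9573
Value = €33.96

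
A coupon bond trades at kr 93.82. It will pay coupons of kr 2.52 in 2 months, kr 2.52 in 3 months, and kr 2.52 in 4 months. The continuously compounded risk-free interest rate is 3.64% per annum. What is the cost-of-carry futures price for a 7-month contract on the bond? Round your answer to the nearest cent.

PV(coupons) I = 2.52·e^(−0.0364·2/12) + 2.52·e^(−0.0364·3/12) + 2.52·e^(−0.0364·4/12)
I = 2.5048 + 2.4972 + 2.4896 = 7.4916
F = (S − I)·e^(rT) = (93.82 − 7.4916) · e^(0.0364·7/12)
= 86.3284 · e^0.021233 = 86.3284 × 1.021460 = kr 88.18

kr 88.18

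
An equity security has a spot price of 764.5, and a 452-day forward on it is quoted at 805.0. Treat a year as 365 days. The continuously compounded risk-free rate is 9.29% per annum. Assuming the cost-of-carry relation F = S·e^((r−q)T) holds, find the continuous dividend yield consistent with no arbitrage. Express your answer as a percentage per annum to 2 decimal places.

From F = S·e^((r−q)T): (r − q) = ln(F/S)/T
ln(805.0/764.5) = ln(1.052976) = 0.051620
(r − q) = 0.051620 / (452/365) = 0.041684
q = r − ln(F/S)/T = 0.0929 − 0.041684 = 0.051216
q = 5.12%

5.12%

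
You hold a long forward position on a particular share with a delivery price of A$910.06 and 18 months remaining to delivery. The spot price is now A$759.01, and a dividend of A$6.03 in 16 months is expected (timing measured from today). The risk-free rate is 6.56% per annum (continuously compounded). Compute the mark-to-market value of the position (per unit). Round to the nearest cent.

PV(remaining dividends) I = 6.03·e^(−0.0656·16/12) = 5.5250
Current forward F = (S − I)·e^(rT) = (759.01 − 5.5250)·e^(0.0656·18/12) = 753.4850 × 1.103404 = 831.3984
Value (long) = (F − K)·e^(−rT) = (831.3984 − 910.06) × 0.906286 = -71.2899
Value = -A$71.29

-A$71.29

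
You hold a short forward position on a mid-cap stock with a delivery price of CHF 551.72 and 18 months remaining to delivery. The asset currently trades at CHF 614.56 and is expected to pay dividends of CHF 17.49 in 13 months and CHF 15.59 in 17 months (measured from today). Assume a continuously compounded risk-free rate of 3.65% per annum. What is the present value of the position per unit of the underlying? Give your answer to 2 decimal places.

-CHF 60.62

PV(remaining dividends) I = 17.49·e^(−0.0365·13/12) + 15.59·e^(−0.0365·17/12) = 31.6163
Current forward F = (S − I)·e^(rT) = (614.56 − 31.6163)·e^(0.0365·18/12) = 582.9437 × 1.056277 = 615.7500
Value (long) = (F − K)·e^(−rT) = (615.7500 − 551.72) × 0.946722 = 60.6186
Short position value = −(long value) = -CHF 60.62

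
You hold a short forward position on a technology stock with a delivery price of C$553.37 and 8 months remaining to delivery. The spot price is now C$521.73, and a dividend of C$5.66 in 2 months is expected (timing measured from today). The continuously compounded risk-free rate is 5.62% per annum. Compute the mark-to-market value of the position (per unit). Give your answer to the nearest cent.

C$16.90

PV(remaining dividends) I = 5.66·e^(−0.0562·2/12) = 5.6072
Current forward F = (S − I)·e^(rT) = (521.73 − 5.6072)·e^(0.0562·8/12) = 516.1228 × 1.038177 = 535.8268
Value (long) = (F − K)·e^(−rT) = (535.8268 − 553.37) × 0.963227 = -16.8981
Short position value = −(long value) = C$16.90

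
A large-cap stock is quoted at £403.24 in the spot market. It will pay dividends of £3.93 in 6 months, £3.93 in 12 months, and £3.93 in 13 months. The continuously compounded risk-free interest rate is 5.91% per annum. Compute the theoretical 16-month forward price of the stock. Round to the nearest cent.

PV(dividends) I = 3.93·e^(−0.0591·6/12) + 3.93·e^(−0.0591·12/12) + 3.93·e^(−0.0591·13/12)
I = 3.8156 + 3.7045 + 3.6863 = 11.2064
F = (S − I)·e^(rT) = (403.24 − 11.2064) · e^(0.0591·16/12)
= 392.0336 · e^0.078800 = 392.0336 × 1.081988 = £424.18

£424.18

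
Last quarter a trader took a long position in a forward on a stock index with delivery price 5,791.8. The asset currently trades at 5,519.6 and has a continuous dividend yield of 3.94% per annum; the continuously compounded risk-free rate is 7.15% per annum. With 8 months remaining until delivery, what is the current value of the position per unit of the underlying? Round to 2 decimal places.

-145.69

Current fair forward for the remaining 8 months: F = S·e^((r − q)·T), (r − q) = 0.0715 − 0.0394 = 0.0321
F = 5519.6 · e^(0.0321 × 8/12) = 5519.6 × 1.02163062 = 5638.9924
Value of long forward = (F − K)·e^(−rT) = (5638.9924 − 5791.8) · e^(−0.0715·8/12)
= -152.8076 × 0.95345155 = -145.69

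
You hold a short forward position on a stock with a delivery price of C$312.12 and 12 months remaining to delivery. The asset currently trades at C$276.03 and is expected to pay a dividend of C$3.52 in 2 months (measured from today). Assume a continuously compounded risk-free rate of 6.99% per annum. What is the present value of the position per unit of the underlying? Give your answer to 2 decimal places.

PV(remaining dividends) I = 3.52·e^(−0.0699·2/12) = 3.4792
Current forward F = (S − I)·e^(rT) = (276.03 − 3.4792)·e^(0.0699·12/12) = 272.5508 × 1.072401 = 292.2838
Value (long) = (F − K)·e^(−rT) = (292.2838 − 312.12) × 0.932487 = -18.4970
Short position value = −(long value) = C$18.50

C$18.50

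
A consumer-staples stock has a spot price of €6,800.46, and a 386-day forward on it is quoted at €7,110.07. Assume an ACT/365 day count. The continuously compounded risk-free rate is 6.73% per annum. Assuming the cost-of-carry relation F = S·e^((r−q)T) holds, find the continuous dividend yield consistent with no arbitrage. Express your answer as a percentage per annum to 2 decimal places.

2.52%

From F = S·e^((r−q)T): (r − q) = ln(F/S)/T
ln(7110.07/6800.46) = ln(1.045528) = 0.044522
(r − q) = 0.044522 / (386/365) = 0.042100
q = r − ln(F/S)/T = 0.0673 − 0.042100 = 0.025200
q = 2.52%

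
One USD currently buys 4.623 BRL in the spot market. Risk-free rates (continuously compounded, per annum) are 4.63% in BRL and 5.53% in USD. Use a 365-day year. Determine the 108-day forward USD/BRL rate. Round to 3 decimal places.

F = S·e^((r_BRL − r_USD)T) = 4.623 · e^((0.0463 − 0.0553) × 108/365)
= 4.623 · e^-0.002663 = 4.623 × 0.997341
F = 4.611 BRL per USD

4.611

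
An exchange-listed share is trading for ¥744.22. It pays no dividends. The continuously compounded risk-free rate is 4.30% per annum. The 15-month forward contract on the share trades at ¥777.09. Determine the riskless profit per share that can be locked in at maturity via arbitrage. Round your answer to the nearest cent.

Fair forward: F* = S·e^(carry·T), with carry = r = 0.0430
F* = 744.22 · e^(0.0430 × 15/12) = 744.22 · e^0.053750 = 744.22 × 1.055221 = ¥785.3166
Market ¥777.09 < fair ¥785.3166: forward underpriced → reverse cash-and-carry (short spot, go long the forward).
At maturity, profit = |F_mkt − F*| = |777.09 − 785.3166| = ¥8.23 per share

¥8.23 per share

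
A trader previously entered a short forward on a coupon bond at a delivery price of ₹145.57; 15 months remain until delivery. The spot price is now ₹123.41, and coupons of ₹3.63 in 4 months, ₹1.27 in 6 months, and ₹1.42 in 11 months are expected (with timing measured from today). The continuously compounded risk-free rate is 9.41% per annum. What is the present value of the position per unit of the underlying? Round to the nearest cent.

₹12.04

PV(remaining coupons) I = 3.63·e^(−0.0941·4/12) + 1.27·e^(−0.0941·6/12) + 1.42·e^(−0.0941·11/12) = 6.0322
Current forward F = (S − I)·e^(rT) = (123.41 − 6.0322)·e^(0.0941·15/12) = 117.3778 × 1.124822 = 132.0291
Value (long) = (F − K)·e^(−rT) = (132.0291 − 145.57) × 0.889029 = -12.0383
Short position value = −(long value) = ₹12.04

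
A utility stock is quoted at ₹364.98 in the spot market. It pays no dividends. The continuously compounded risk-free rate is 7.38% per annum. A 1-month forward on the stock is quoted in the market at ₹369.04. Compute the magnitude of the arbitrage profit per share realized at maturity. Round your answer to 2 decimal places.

₹1.81 per share

Fair forward: F* = S·e^(carry·T), with carry = r = 0.0738
F* = 364.98 · e^(0.0738 × 1/12) = 364.98 · e^0.006150 = 364.98 × 1.006169 = ₹367.2316
Market ₹369.04 > fair ₹367.2316: forward overpriced → cash-and-carry (buy spot, short the forward).
At maturity, profit = |F_mkt − F*| = |369.04 − 367.2316| = ₹1.81 per share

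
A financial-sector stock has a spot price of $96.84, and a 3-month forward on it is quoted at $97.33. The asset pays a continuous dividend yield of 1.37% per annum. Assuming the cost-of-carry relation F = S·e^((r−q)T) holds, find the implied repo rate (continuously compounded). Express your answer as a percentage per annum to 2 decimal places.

From F = S·e^((r−q)T): (r − q) = ln(F/S)/T
ln(97.33/96.84) = ln(1.005060) = 0.005047
(r − q) = 0.005047 / (3/12) = 0.020188
r = ln(F/S)/T + q = 0.020188 + 0.0137 = 0.033888
r = 3.39%

3.39%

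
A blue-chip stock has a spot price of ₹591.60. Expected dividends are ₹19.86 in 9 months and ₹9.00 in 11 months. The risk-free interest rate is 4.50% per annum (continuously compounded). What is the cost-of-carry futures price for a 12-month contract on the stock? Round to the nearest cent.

₹589.71

PV(dividends) I = 19.86·e^(−0.0450·9/12) + 9.00·e^(−0.0450·11/12)
I = 19.2009 + 8.6363 = 27.8372
F = (S − I)·e^(rT) = (591.60 − 27.8372) · e^(0.0450·12/12)
= 563.7628 · e^0.045000 = 563.7628 × 1.046028 = ₹589.71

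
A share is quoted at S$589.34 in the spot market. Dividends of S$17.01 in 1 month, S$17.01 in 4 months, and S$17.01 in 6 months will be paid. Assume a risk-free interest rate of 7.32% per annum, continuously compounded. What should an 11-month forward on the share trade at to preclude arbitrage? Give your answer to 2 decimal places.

S$576.87

PV(dividends) I = 17.01·e^(−0.0732·1/12) + 17.01·e^(−0.0732·4/12) + 17.01·e^(−0.0732·6/12)
I = 16.9066 + 16.6000 + 16.3987 = 49.9053
F = (S − I)·e^(rT) = (589.34 − 49.9053) · e^(0.0732·11/12)
= 539.4347 · e^0.067100 = 539.4347 × 1.069402 = S$576.87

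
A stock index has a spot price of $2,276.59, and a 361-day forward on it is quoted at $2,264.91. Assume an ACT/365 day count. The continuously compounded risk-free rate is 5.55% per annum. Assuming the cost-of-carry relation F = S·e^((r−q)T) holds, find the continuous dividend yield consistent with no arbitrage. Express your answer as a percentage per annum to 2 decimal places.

From F = S·e^((r−q)T): (r − q) = ln(F/S)/T
ln(2264.91/2276.59) = ln(0.994870) = -0.005143
(r − q) = -0.005143 / (361/365) = -0.005200
q = r − ln(F/S)/T = 0.0555 + 0.005200 = 0.060700
q = 6.07%

6.07%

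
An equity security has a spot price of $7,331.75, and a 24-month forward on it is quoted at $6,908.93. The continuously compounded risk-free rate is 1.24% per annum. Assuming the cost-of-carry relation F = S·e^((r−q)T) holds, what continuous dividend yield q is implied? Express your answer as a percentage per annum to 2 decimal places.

From F = S·e^((r−q)T): (r − q) = ln(F/S)/T
ln(6908.93/7331.75) = ln(0.942330) = -0.059400
(r − q) = -0.059400 / (24/12) = -0.029700
q = r − ln(F/S)/T = 0.0124 + 0.029700 = 0.042100
q = 4.21%

4.21%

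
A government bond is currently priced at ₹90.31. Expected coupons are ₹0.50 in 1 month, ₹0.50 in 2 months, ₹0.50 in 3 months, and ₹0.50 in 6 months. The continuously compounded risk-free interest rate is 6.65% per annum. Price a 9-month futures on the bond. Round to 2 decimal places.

PV(coupons) I = 0.50·e^(−0.0665·1/12) + 0.50·e^(−0.0665·2/12) + 0.50·e^(−0.0665·3/12) + 0.50·e^(−0.0665·6/12)
I = 0.4972 + 0.4945 + 0.4918 + 0.4836 = 1.9671
F = (S − I)·e^(rT) = (90.31 − 1.9671) · e^(0.0665·9/12)
= 88.3429 · e^0.049875 = 88.3429 × 1.051140 = ₹92.86

₹92.86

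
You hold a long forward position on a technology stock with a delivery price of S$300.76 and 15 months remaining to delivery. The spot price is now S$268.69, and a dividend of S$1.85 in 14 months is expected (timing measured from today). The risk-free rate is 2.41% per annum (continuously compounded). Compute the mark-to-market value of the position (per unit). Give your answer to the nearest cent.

-S$24.94

PV(remaining dividends) I = 1.85·e^(−0.0241·14/12) = 1.7987
Current forward F = (S − I)·e^(rT) = (268.69 − 1.7987)·e^(0.0241·15/12) = 266.8913 × 1.030583 = 275.0536
Value (long) = (F − K)·e^(−rT) = (275.0536 − 300.76) × 0.970324 = -24.9435
Value = -S$24.94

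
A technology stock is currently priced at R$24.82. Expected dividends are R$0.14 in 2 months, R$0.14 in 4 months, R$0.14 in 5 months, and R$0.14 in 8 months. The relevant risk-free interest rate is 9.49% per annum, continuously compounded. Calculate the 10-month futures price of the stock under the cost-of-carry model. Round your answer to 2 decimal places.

R$26.28

PV(dividends) I = 0.14·e^(−0.0949·2/12) + 0.14·e^(−0.0949·4/12) + 0.14·e^(−0.0949·5/12) + 0.14·e^(−0.0949·8/12)
I = 0.1378 + 0.1356 + 0.1346 + 0.1314 = 0.5394
F = (S − I)·e^(rT) = (24.82 − 0.5394) · e^(0.0949·10/12)
= 24.2806 · e^0.079083 = 24.2806 × 1.082294 = R$26.28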